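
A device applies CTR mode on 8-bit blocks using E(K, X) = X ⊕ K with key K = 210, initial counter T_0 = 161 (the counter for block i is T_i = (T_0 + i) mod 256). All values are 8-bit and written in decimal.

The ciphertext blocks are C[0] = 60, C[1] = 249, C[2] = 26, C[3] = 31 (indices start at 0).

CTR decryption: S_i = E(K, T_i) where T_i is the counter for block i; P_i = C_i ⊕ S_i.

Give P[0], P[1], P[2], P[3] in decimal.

P[0] = 79, P[1] = 137, P[2] = 107, P[3] = 105

P[0]: T = 161, S = E(K, T) = 115; 60 ⊕ 115 = 79.
P[1]: T = 162, S = E(K, T) = 112; 249 ⊕ 112 = 137.
P[2]: T = 163, S = E(K, T) = 113; 26 ⊕ 113 = 107.
P[3]: T = 164, S = E(K, T) = 118; 31 ⊕ 118 = 105.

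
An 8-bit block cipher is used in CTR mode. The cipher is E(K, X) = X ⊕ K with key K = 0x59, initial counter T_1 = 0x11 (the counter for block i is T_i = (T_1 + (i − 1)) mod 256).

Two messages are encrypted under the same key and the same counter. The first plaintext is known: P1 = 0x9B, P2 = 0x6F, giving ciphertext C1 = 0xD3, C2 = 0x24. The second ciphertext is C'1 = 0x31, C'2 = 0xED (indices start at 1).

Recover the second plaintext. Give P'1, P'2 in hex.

In CTR with a reused counter, both messages share the same keystream S_i, so C_i ⊕ C'_i = P_i ⊕ P'_i and thus P'_i = P_i ⊕ C_i ⊕ C'_i.
P'1: 0x9B ⊕ 0xD3 ⊕ 0x31 = 0x79.
P'2: 0x6F ⊕ 0x24 ⊕ 0xED = 0xA6.

P'1 = 0x79, P'2 = 0xA6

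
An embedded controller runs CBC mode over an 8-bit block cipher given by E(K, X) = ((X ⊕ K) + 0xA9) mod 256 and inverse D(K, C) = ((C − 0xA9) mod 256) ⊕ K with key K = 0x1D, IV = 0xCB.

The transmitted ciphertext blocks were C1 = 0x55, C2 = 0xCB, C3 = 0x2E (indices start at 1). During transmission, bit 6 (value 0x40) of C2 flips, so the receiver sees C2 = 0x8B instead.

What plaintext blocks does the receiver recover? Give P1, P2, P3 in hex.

CBC decryption: P_i = D(K, C_i) ⊕ C_{i−1}, with C_{0} = IV.
Only C2 changed, to 0x8B. In CBC, a change in C_i garbles P_i and flips the same bit in P_{i+1}. Decrypting the received ciphertext:
P1: D(K, 0x55) = 0xB1; 0xB1 ⊕ 0xCB = 0x7A.
P2: D(K, 0x8B) = 0xFF; 0xFF ⊕ 0x55 = 0xAA.
P3: D(K, 0x2E) = 0x98; 0x98 ⊕ 0x8B = 0x13.
Blocks that differ from the original plaintext: P2, P3.

P1 = 0x7A, P2 = 0xAA, P3 = 0x13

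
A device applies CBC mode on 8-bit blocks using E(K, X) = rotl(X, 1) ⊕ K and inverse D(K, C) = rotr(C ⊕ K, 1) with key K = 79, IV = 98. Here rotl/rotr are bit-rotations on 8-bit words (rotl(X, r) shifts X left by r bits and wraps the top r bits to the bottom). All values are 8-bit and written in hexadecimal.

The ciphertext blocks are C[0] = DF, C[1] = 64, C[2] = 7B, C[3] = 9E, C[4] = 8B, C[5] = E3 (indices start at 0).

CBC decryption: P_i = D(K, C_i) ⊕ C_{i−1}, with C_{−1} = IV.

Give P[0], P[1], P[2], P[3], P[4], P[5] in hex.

P[0] = CB, P[1] = 51, P[2] = 65, P[3] = 88, P[4] = E7, P[5] = C6

P[0]: D(K, DF) = 53; 53 ⊕ 98 = CB.
P[1]: D(K, 64) = 8E; 8E ⊕ DF = 51.
P[2]: D(K, 7B) = 01; 01 ⊕ 64 = 65.
P[3]: D(K, 9E) = F3; F3 ⊕ 7B = 88.
P[4]: D(K, 8B) = 79; 79 ⊕ 9E = E7.
P[5]: D(K, E3) = 4D; 4D ⊕ 8B = C6.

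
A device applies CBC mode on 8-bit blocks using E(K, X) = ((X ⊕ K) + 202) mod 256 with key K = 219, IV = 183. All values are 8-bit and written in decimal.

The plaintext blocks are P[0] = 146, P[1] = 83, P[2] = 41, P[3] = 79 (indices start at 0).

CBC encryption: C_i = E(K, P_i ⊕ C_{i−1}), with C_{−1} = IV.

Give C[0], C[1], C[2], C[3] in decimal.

C[0]: P[0] ⊕ 183 = 37; E(K, 37) = 200.
C[1]: P[1] ⊕ 200 = 155; E(K, 155) = 10.
C[2]: P[2] ⊕ 10 = 35; E(K, 35) = 194.
C[3]: P[3] ⊕ 194 = 141; E(K, 141) = 32.

C[0] = 200, C[1] = 10, C[2] = 194, C[3] = 32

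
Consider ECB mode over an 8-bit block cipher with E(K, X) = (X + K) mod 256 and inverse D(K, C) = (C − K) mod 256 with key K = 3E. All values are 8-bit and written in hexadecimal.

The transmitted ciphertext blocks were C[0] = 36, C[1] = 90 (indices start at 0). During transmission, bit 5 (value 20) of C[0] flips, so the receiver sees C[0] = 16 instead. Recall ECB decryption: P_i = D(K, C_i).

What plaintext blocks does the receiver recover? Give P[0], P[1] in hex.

P[0] = D8, P[1] = 52

Only C[0] changed, to 16. In ECB, a change in C_i affects only P_i. Decrypting the received ciphertext:
P[0]: D(K, 16) = D8.
P[1]: D(K, 90) = 52.
Blocks that differ from the original plaintext: P[0].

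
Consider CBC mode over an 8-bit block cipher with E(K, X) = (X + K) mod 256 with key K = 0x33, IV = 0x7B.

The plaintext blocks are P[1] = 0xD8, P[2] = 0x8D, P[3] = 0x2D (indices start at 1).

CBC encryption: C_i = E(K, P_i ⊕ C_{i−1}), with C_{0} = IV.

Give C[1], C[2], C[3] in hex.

C[1] = 0xD6, C[2] = 0x8E, C[3] = 0xD6

C[1]: P[1] ⊕ 0x7B = 0xA3; E(K, 0xA3) = 0xD6.
C[2]: P[2] ⊕ 0xD6 = 0x5B; E(K, 0x5B) = 0x8E.
C[3]: P[3] ⊕ 0x8E = 0xA3; E(K, 0xA3) = 0xD6.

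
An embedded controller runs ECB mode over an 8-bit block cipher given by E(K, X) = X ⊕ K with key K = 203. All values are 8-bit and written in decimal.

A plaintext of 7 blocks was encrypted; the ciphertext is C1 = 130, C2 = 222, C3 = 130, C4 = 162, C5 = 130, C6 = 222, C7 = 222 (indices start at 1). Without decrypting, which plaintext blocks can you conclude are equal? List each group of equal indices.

P1 = P3 = P5; P2 = P6 = P7

ECB encrypts each block independently with the same key, so equal ciphertext blocks imply equal plaintext blocks.
C1 = C3 = C5 = 130, so P1 = P3 = P5.
C2 = C6 = C7 = 222, so P2 = P6 = P7.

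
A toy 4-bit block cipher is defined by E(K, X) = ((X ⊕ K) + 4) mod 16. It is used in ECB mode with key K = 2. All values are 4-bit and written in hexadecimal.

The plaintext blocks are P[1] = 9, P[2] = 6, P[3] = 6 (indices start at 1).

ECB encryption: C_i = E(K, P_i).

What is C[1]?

C[1]: E(K, 9) = F.

C[1] = F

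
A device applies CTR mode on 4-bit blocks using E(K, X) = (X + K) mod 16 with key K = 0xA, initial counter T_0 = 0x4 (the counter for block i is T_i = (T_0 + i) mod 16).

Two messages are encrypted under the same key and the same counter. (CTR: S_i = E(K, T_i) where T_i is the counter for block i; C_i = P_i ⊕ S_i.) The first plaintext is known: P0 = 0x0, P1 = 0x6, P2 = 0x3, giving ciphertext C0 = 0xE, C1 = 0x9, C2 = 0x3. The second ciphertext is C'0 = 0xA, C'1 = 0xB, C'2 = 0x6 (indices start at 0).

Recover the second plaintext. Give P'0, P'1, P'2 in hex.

P'0 = 0x4, P'1 = 0x4, P'2 = 0x6

In CTR with a reused counter, both messages share the same keystream S_i, so C_i ⊕ C'_i = P_i ⊕ P'_i and thus P'_i = P_i ⊕ C_i ⊕ C'_i.
P'0: 0x0 ⊕ 0xE ⊕ 0xA = 0x4.
P'1: 0x6 ⊕ 0x9 ⊕ 0xB = 0x4.
P'2: 0x3 ⊕ 0x3 ⊕ 0x6 = 0x6.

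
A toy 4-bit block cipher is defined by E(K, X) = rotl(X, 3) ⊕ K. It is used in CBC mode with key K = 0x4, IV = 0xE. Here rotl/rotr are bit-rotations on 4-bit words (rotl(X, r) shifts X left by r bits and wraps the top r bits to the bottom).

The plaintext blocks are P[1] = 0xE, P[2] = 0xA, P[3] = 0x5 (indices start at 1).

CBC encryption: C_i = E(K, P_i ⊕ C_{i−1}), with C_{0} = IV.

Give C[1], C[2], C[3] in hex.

C[1] = 0x4, C[2] = 0x3, C[3] = 0x7

C[1]: P[1] ⊕ 0xE = 0x0; E(K, 0x0) = 0x4.
C[2]: P[2] ⊕ 0x4 = 0xE; E(K, 0xE) = 0x3.
C[3]: P[3] ⊕ 0x3 = 0x6; E(K, 0x6) = 0x7.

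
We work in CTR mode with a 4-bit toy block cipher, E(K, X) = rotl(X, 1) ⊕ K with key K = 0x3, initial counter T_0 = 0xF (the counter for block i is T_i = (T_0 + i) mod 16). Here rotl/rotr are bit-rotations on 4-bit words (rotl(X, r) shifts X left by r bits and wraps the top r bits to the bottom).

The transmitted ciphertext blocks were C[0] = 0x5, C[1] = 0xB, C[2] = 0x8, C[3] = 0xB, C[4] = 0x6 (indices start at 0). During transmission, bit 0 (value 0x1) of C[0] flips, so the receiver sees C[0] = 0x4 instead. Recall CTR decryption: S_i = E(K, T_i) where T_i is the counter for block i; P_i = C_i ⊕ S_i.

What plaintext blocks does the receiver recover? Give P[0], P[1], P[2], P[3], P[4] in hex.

Only C[0] changed, to 0x4. In CTR, a change in C_i flips the same bit in P_i only; the keystream is unaffected. Decrypting the received ciphertext:
P[0]: T = 0xF, S = E(K, T) = 0xC; 0x4 ⊕ 0xC = 0x8.
P[1]: T = 0x0, S = E(K, T) = 0x3; 0xB ⊕ 0x3 = 0x8.
P[2]: T = 0x1, S = E(K, T) = 0x1; 0x8 ⊕ 0x1 = 0x9.
P[3]: T = 0x2, S = E(K, T) = 0x7; 0xB ⊕ 0x7 = 0xC.
P[4]: T = 0x3, S = E(K, T) = 0x5; 0x6 ⊕ 0x5 = 0x3.
Blocks that differ from the original plaintext: P[0].

P[0] = 0x8, P[1] = 0x8, P[2] = 0x9, P[3] = 0xC, P[4] = 0x3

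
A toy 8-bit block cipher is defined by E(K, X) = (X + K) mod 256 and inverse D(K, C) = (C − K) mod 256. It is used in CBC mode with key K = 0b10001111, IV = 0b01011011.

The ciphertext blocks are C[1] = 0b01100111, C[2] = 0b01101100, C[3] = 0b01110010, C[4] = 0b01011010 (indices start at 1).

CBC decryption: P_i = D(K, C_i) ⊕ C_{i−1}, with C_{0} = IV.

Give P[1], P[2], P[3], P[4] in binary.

P[1]: D(K, 0b01100111) = 0b11011000; 0b11011000 ⊕ 0b01011011 = 0b10000011.
P[2]: D(K, 0b01101100) = 0b11011101; 0b11011101 ⊕ 0b01100111 = 0b10111010.
P[3]: D(K, 0b01110010) = 0b11100011; 0b11100011 ⊕ 0b01101100 = 0b10001111.
P[4]: D(K, 0b01011010) = 0b11001011; 0b11001011 ⊕ 0b01110010 = 0b10111001.

P[1] = 0b10000011, P[2] = 0b10111010, P[3] = 0b10001111, P[4] = 0b10111001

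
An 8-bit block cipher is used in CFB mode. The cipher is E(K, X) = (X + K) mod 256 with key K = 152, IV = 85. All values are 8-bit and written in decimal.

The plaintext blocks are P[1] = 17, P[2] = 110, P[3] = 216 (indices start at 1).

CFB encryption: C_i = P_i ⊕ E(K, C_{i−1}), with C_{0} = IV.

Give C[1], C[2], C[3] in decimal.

C[1] = 252, C[2] = 250, C[3] = 74

C[1]: E(K, 85) = 237; 17 ⊕ 237 = 252.
C[2]: E(K, 252) = 148; 110 ⊕ 148 = 250.
C[3]: E(K, 250) = 146; 216 ⊕ 146 = 74.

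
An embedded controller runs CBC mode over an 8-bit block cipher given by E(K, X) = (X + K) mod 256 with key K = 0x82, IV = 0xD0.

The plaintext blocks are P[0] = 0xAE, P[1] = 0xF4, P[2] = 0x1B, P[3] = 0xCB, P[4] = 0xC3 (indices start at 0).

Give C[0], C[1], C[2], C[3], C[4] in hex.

C[0] = 0x00, C[1] = 0x76, C[2] = 0xEF, C[3] = 0xA6, C[4] = 0xE7

CBC encryption: C_i = E(K, P_i ⊕ C_{i−1}), with C_{−1} = IV.
C[0]: P[0] ⊕ 0xD0 = 0x7E; E(K, 0x7E) = 0x00.
C[1]: P[1] ⊕ 0x00 = 0xF4; E(K, 0xF4) = 0x76.
C[2]: P[2] ⊕ 0x76 = 0x6D; E(K, 0x6D) = 0xEF.
C[3]: P[3] ⊕ 0xEF = 0x24; E(K, 0x24) = 0xA6.
C[4]: P[4] ⊕ 0xA6 = 0x65; E(K, 0x65) = 0xE7.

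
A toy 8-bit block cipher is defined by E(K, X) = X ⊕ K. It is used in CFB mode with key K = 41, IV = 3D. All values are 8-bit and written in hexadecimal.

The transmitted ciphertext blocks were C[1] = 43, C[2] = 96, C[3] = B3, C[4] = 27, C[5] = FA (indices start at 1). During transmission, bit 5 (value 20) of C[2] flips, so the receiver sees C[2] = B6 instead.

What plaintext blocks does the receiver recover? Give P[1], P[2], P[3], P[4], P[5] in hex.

CFB decryption: P_i = C_i ⊕ E(K, C_{i−1}), with C_{0} = IV.
Only C[2] changed, to B6. In CFB, a change in C_i flips the same bit in P_i and garbles P_{i+1}. Decrypting the received ciphertext:
P[1]: E(K, 3D) = 7C; 43 ⊕ 7C = 3F.
P[2]: E(K, 43) = 02; B6 ⊕ 02 = B4.
P[3]: E(K, B6) = F7; B3 ⊕ F7 = 44.
P[4]: E(K, B3) = F2; 27 ⊕ F2 = D5.
P[5]: E(K, 27) = 66; FA ⊕ 66 = 9C.
Blocks that differ from the original plaintext: P[2], P[3].

P[1] = 3F, P[2] = B4, P[3] = 44, P[4] = D5, P[5] = 9C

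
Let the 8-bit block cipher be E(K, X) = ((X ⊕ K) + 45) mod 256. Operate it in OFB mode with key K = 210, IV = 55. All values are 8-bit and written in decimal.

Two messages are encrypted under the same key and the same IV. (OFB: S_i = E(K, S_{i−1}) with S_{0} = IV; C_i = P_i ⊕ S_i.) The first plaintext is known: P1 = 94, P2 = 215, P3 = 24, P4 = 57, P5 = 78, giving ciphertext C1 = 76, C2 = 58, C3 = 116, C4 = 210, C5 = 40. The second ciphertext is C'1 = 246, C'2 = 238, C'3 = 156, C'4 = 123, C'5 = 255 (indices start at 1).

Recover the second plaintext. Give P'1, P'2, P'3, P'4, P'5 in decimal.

In OFB with a reused IV, both messages share the same keystream S_i, so C_i ⊕ C'_i = P_i ⊕ P'_i and thus P'_i = P_i ⊕ C_i ⊕ C'_i.
P'1: 94 ⊕ 76 ⊕ 246 = 228.
P'2: 215 ⊕ 58 ⊕ 238 = 3.
P'3: 24 ⊕ 116 ⊕ 156 = 240.
P'4: 57 ⊕ 210 ⊕ 123 = 144.
P'5: 78 ⊕ 40 ⊕ 255 = 153.

P'1 = 228, P'2 = 3, P'3 = 240, P'4 = 144, P'5 = 153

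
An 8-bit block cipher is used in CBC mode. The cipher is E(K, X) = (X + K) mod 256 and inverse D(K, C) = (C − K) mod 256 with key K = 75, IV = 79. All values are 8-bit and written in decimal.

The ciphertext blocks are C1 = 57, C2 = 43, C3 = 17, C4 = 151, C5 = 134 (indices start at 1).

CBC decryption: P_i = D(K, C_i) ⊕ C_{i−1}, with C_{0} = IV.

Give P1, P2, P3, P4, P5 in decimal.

P1 = 161, P2 = 217, P3 = 237, P4 = 93, P5 = 172

P1: D(K, 57) = 238; 238 ⊕ 79 = 161.
P2: D(K, 43) = 224; 224 ⊕ 57 = 217.
P3: D(K, 17) = 198; 198 ⊕ 43 = 237.
P4: D(K, 151) = 76; 76 ⊕ 17 = 93.
P5: D(K, 134) = 59; 59 ⊕ 151 = 172.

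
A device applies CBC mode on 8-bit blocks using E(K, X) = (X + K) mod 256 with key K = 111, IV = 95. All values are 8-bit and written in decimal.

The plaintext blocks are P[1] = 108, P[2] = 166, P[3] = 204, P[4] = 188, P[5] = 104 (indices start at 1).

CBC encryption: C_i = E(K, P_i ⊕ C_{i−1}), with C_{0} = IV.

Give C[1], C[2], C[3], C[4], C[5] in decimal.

C[1] = 162, C[2] = 115, C[3] = 46, C[4] = 1, C[5] = 216

C[1]: P[1] ⊕ 95 = 51; E(K, 51) = 162.
C[2]: P[2] ⊕ 162 = 4; E(K, 4) = 115.
C[3]: P[3] ⊕ 115 = 191; E(K, 191) = 46.
C[4]: P[4] ⊕ 46 = 146; E(K, 146) = 1.
C[5]: P[5] ⊕ 1 = 105; E(K, 105) = 216.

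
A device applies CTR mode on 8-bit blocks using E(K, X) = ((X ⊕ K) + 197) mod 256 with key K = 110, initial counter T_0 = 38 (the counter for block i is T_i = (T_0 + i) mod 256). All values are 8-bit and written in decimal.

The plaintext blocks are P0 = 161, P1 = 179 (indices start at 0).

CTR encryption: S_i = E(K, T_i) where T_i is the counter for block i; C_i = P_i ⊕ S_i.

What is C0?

C0: T = 38, S = E(K, T) = 13; 161 ⊕ 13 = 172.

C0 = 172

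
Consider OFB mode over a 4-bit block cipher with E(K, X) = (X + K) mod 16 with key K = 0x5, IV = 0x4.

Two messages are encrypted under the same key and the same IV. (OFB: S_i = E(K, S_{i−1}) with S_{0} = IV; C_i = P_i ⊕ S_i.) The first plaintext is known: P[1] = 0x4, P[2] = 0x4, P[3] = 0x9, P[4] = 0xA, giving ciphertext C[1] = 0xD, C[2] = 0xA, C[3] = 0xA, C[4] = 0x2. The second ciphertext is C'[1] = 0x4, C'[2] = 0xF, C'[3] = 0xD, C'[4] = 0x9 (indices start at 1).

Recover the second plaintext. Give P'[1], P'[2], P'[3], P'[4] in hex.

In OFB with a reused IV, both messages share the same keystream S_i, so C_i ⊕ C'_i = P_i ⊕ P'_i and thus P'_i = P_i ⊕ C_i ⊕ C'_i.
P'[1]: 0x4 ⊕ 0xD ⊕ 0x4 = 0xD.
P'[2]: 0x4 ⊕ 0xA ⊕ 0xF = 0x1.
P'[3]: 0x9 ⊕ 0xA ⊕ 0xD = 0xE.
P'[4]: 0xA ⊕ 0x2 ⊕ 0x9 = 0x1.

P'[1] = 0xD, P'[2] = 0x1, P'[3] = 0xE, P'[4] = 0x1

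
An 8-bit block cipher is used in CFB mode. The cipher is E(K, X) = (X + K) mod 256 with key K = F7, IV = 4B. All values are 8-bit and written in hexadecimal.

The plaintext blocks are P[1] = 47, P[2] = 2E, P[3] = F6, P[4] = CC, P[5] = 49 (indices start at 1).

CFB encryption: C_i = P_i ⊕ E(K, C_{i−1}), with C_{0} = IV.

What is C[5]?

C[1]: E(K, 4B) = 42; 47 ⊕ 42 = 05.
C[2]: E(K, 05) = FC; 2E ⊕ FC = D2.
C[3]: E(K, D2) = C9; F6 ⊕ C9 = 3F.
C[4]: E(K, 3F) = 36; CC ⊕ 36 = FA.
C[5]: E(K, FA) = F1; 49 ⊕ F1 = B8.

C[5] = B8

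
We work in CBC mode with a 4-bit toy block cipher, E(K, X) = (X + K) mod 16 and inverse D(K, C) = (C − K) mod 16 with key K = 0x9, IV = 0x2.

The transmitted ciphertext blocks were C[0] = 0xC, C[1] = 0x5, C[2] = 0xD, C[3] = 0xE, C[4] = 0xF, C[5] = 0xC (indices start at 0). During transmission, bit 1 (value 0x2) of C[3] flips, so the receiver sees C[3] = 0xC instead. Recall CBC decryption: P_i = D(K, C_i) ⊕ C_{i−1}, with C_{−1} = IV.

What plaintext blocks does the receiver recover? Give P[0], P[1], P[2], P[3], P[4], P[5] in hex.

P[0] = 0x1, P[1] = 0x0, P[2] = 0x1, P[3] = 0xE, P[4] = 0xA, P[5] = 0xC

Only C[3] changed, to 0xC. In CBC, a change in C_i garbles P_i and flips the same bit in P_{i+1}. Decrypting the received ciphertext:
P[0]: D(K, 0xC) = 0x3; 0x3 ⊕ 0x2 = 0x1.
P[1]: D(K, 0x5) = 0xC; 0xC ⊕ 0xC = 0x0.
P[2]: D(K, 0xD) = 0x4; 0x4 ⊕ 0x5 = 0x1.
P[3]: D(K, 0xC) = 0x3; 0x3 ⊕ 0xD = 0xE.
P[4]: D(K, 0xF) = 0x6; 0x6 ⊕ 0xC = 0xA.
P[5]: D(K, 0xC) = 0x3; 0x3 ⊕ 0xF = 0xC.
Blocks that differ from the original plaintext: P[3], P[4].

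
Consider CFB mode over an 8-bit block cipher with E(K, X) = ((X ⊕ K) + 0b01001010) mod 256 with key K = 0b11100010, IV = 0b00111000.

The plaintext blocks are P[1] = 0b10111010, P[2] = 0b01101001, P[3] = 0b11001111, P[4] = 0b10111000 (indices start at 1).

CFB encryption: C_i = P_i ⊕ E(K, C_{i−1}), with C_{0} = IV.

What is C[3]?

C[1]: E(K, 0b00111000) = 0b00100100; 0b10111010 ⊕ 0b00100100 = 0b10011110.
C[2]: E(K, 0b10011110) = 0b11000110; 0b01101001 ⊕ 0b11000110 = 0b10101111.
C[3]: E(K, 0b10101111) = 0b10010111; 0b11001111 ⊕ 0b10010111 = 0b01011000.

C[3] = 0b01011000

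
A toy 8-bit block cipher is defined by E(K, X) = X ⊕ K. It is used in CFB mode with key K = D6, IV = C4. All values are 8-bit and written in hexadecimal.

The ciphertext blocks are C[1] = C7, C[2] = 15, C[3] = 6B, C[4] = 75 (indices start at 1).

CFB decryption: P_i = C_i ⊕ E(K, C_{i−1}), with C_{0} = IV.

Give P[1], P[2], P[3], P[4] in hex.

P[1]: E(K, C4) = 12; C7 ⊕ 12 = D5.
P[2]: E(K, C7) = 11; 15 ⊕ 11 = 04.
P[3]: E(K, 15) = C3; 6B ⊕ C3 = A8.
P[4]: E(K, 6B) = BD; 75 ⊕ BD = C8.

P[1] = D5, P[2] = 04, P[3] = A8, P[4] = C8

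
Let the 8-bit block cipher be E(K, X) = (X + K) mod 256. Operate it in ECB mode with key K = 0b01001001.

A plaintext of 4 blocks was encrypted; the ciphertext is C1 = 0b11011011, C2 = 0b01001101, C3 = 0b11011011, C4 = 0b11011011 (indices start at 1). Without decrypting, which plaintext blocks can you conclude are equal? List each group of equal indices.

ECB encrypts each block independently with the same key, so equal ciphertext blocks imply equal plaintext blocks.
C1 = C3 = C4 = 0b11011011, so P1 = P3 = P4.

P1 = P3 = P4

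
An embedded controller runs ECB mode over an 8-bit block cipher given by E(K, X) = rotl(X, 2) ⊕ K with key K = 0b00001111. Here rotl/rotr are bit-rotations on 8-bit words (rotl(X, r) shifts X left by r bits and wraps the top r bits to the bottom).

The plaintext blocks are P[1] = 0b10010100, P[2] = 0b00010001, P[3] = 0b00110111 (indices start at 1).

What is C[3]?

C[3] = 0b11010011

ECB encryption: C_i = E(K, P_i).
C[3]: E(K, 0b00110111) = 0b11010011.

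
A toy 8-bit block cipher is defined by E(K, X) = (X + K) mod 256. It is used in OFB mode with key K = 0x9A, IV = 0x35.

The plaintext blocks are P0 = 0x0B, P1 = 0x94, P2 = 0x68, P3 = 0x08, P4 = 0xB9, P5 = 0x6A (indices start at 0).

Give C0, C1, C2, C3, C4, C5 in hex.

C0 = 0xC4, C1 = 0xFD, C2 = 0x6B, C3 = 0x95, C4 = 0x8E, C5 = 0xBB

OFB encryption: S_i = E(K, S_{i−1}) with S_{−1} = IV; C_i = P_i ⊕ S_i.
C0: S = E(K, 0x35) = 0xCF; 0x0B ⊕ 0xCF = 0xC4.
C1: S = E(K, 0xCF) = 0x69; 0x94 ⊕ 0x69 = 0xFD.
C2: S = E(K, 0x69) = 0x03; 0x68 ⊕ 0x03 = 0x6B.
C3: S = E(K, 0x03) = 0x9D; 0x08 ⊕ 0x9D = 0x95.
C4: S = E(K, 0x9D) = 0x37; 0xB9 ⊕ 0x37 = 0x8E.
C5: S = E(K, 0x37) = 0xD1; 0x6A ⊕ 0xD1 = 0xBB.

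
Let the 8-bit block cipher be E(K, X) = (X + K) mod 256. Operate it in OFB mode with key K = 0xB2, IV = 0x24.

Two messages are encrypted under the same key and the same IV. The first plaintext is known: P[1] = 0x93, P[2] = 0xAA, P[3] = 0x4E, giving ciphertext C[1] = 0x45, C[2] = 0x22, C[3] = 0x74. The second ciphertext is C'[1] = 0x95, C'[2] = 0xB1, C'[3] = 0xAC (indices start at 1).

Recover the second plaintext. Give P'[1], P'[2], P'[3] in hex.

In OFB with a reused IV, both messages share the same keystream S_i, so C_i ⊕ C'_i = P_i ⊕ P'_i and thus P'_i = P_i ⊕ C_i ⊕ C'_i.
P'[1]: 0x93 ⊕ 0x45 ⊕ 0x95 = 0x43.
P'[2]: 0xAA ⊕ 0x22 ⊕ 0xB1 = 0x39.
P'[3]: 0x4E ⊕ 0x74 ⊕ 0xAC = 0x96.

P'[1] = 0x43, P'[2] = 0x39, P'[3] = 0x96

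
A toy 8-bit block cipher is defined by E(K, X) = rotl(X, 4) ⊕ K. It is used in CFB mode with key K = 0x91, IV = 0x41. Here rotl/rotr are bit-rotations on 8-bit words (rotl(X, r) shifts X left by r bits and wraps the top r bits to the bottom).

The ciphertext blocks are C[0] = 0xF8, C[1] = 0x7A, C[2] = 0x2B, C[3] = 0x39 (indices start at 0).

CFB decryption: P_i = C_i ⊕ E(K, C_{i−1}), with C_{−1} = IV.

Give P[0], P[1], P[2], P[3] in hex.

P[0]: E(K, 0x41) = 0x85; 0xF8 ⊕ 0x85 = 0x7D.
P[1]: E(K, 0xF8) = 0x1E; 0x7A ⊕ 0x1E = 0x64.
P[2]: E(K, 0x7A) = 0x36; 0x2B ⊕ 0x36 = 0x1D.
P[3]: E(K, 0x2B) = 0x23; 0x39 ⊕ 0x23 = 0x1A.

P[0] = 0x7D, P[1] = 0x64, P[2] = 0x1D, P[3] = 0x1A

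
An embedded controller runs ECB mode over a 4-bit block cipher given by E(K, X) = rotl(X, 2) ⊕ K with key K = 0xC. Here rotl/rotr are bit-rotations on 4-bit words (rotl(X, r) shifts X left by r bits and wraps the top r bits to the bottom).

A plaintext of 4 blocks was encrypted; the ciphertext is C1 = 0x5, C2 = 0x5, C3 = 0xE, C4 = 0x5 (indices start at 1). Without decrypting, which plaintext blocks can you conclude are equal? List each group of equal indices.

P1 = P2 = P4

ECB encrypts each block independently with the same key, so equal ciphertext blocks imply equal plaintext blocks.
C1 = C2 = C4 = 0x5, so P1 = P2 = P4.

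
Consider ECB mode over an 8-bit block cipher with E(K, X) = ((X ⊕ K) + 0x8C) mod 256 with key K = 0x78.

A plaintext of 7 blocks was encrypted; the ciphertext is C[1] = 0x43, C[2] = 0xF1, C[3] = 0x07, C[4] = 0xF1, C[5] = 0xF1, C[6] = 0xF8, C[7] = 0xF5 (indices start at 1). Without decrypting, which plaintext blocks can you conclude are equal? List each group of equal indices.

ECB encrypts each block independently with the same key, so equal ciphertext blocks imply equal plaintext blocks.
C[2] = C[4] = C[5] = 0xF1, so P[2] = P[4] = P[5].

P[2] = P[4] = P[5]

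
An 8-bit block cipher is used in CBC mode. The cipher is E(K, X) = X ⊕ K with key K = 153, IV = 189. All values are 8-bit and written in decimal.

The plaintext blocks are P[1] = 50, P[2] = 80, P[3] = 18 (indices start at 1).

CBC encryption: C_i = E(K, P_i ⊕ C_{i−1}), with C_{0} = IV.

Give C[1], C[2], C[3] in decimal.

C[1]: P[1] ⊕ 189 = 143; E(K, 143) = 22.
C[2]: P[2] ⊕ 22 = 70; E(K, 70) = 223.
C[3]: P[3] ⊕ 223 = 205; E(K, 205) = 84.

C[1] = 22, C[2] = 223, C[3] = 84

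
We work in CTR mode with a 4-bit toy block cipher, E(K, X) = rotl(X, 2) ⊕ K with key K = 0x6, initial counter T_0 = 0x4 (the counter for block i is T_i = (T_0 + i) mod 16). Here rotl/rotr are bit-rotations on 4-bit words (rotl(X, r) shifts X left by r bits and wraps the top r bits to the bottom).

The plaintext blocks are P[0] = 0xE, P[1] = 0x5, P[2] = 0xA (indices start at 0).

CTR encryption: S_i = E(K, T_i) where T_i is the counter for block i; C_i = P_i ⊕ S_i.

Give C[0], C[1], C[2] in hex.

C[0] = 0x9, C[1] = 0x6, C[2] = 0x5

C[0]: T = 0x4, S = E(K, T) = 0x7; 0xE ⊕ 0x7 = 0x9.
C[1]: T = 0x5, S = E(K, T) = 0x3; 0x5 ⊕ 0x3 = 0x6.
C[2]: T = 0x6, S = E(K, T) = 0xF; 0xA ⊕ 0xF = 0x5.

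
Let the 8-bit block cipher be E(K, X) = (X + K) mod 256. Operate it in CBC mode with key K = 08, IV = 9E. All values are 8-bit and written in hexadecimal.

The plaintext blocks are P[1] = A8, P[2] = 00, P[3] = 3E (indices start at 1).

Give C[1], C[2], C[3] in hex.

CBC encryption: C_i = E(K, P_i ⊕ C_{i−1}), with C_{0} = IV.
C[1]: P[1] ⊕ 9E = 36; E(K, 36) = 3E.
C[2]: P[2] ⊕ 3E = 3E; E(K, 3E) = 46.
C[3]: P[3] ⊕ 46 = 78; E(K, 78) = 80.

C[1] = 3E, C[2] = 46, C[3] = 80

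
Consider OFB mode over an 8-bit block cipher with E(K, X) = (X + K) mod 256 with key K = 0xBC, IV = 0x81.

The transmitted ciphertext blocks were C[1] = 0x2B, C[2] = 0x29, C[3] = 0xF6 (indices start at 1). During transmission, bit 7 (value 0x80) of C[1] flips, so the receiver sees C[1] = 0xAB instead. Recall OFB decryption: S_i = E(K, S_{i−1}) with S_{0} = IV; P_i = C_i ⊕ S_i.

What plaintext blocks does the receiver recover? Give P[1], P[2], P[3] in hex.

Only C[1] changed, to 0xAB. In OFB, a change in C_i flips the same bit in P_i only; the keystream is unaffected. Decrypting the received ciphertext:
P[1]: S = E(K, 0x81) = 0x3D; 0xAB ⊕ 0x3D = 0x96.
P[2]: S = E(K, 0x3D) = 0xF9; 0x29 ⊕ 0xF9 = 0xD0.
P[3]: S = E(K, 0xF9) = 0xB5; 0xF6 ⊕ 0xB5 = 0x43.
Blocks that differ from the original plaintext: P[1].

P[1] = 0x96, P[2] = 0xD0, P[3] = 0x43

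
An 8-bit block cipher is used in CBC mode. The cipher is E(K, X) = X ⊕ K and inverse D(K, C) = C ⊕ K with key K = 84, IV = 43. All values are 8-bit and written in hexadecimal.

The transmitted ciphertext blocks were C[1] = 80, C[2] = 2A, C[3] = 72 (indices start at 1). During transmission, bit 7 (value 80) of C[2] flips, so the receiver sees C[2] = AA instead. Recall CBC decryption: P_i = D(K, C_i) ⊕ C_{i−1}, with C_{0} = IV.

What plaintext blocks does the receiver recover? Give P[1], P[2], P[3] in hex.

P[1] = 47, P[2] = AE, P[3] = 5C

Only C[2] changed, to AA. In CBC, a change in C_i garbles P_i and flips the same bit in P_{i+1}. Decrypting the received ciphertext:
P[1]: D(K, 80) = 04; 04 ⊕ 43 = 47.
P[2]: D(K, AA) = 2E; 2E ⊕ 80 = AE.
P[3]: D(K, 72) = F6; F6 ⊕ AA = 5C.
Blocks that differ from the original plaintext: P[2], P[3].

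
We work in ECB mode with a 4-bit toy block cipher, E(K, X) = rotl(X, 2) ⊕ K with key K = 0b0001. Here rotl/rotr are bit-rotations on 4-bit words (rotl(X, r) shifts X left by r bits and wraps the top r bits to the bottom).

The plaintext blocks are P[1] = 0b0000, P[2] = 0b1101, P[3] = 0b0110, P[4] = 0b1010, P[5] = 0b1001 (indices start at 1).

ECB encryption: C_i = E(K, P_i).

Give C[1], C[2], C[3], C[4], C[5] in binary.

C[1]: E(K, 0b0000) = 0b0001.
C[2]: E(K, 0b1101) = 0b0110.
C[3]: E(K, 0b0110) = 0b1000.
C[4]: E(K, 0b1010) = 0b1011.
C[5]: E(K, 0b1001) = 0b0111.

C[1] = 0b0001, C[2] = 0b0110, C[3] = 0b1000, C[4] = 0b1011, C[5] = 0b0111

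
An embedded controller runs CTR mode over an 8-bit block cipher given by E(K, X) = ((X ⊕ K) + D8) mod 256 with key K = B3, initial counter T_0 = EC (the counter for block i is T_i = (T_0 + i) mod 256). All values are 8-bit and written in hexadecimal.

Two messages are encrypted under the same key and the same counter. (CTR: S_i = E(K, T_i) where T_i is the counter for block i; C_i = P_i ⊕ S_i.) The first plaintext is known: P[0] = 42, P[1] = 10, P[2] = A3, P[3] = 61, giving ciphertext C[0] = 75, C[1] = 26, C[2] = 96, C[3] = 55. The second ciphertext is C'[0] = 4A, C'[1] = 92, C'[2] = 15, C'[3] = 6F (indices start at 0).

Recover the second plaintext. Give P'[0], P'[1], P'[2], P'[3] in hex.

P'[0] = 7D, P'[1] = A4, P'[2] = 20, P'[3] = 5B

In CTR with a reused counter, both messages share the same keystream S_i, so C_i ⊕ C'_i = P_i ⊕ P'_i and thus P'_i = P_i ⊕ C_i ⊕ C'_i.
P'[0]: 42 ⊕ 75 ⊕ 4A = 7D.
P'[1]: 10 ⊕ 26 ⊕ 92 = A4.
P'[2]: A3 ⊕ 96 ⊕ 15 = 20.
P'[3]: 61 ⊕ 55 ⊕ 6F = 5B.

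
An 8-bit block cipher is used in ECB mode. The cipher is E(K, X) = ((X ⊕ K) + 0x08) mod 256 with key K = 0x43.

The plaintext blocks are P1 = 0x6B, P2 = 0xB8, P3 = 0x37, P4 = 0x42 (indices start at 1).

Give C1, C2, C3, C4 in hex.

C1 = 0x30, C2 = 0x03, C3 = 0x7C, C4 = 0x09

ECB encryption: C_i = E(K, P_i).
C1: E(K, 0x6B) = 0x30.
C2: E(K, 0xB8) = 0x03.
C3: E(K, 0x37) = 0x7C.
C4: E(K, 0x42) = 0x09.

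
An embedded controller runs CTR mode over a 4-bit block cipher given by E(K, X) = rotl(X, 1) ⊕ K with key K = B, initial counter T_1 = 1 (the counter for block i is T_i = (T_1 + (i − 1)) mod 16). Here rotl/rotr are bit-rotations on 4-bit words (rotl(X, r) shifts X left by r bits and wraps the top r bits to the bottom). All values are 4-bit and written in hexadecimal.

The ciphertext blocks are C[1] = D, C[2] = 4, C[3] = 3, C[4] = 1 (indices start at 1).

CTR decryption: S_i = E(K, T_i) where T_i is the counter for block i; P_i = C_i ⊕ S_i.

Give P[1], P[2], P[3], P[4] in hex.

P[1] = 4, P[2] = B, P[3] = E, P[4] = 2

P[1]: T = 1, S = E(K, T) = 9; D ⊕ 9 = 4.
P[2]: T = 2, S = E(K, T) = F; 4 ⊕ F = B.
P[3]: T = 3, S = E(K, T) = D; 3 ⊕ D = E.
P[4]: T = 4, S = E(K, T) = 3; 1 ⊕ 3 = 2.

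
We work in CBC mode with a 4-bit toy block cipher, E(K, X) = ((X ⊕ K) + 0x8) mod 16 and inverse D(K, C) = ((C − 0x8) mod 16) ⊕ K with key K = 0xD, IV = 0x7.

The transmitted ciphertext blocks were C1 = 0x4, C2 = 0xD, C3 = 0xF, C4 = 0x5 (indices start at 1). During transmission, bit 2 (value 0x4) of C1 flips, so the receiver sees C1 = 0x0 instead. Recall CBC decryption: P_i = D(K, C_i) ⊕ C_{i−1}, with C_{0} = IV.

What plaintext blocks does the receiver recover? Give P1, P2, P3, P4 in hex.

Only C1 changed, to 0x0. In CBC, a change in C_i garbles P_i and flips the same bit in P_{i+1}. Decrypting the received ciphertext:
P1: D(K, 0x0) = 0x5; 0x5 ⊕ 0x7 = 0x2.
P2: D(K, 0xD) = 0x8; 0x8 ⊕ 0x0 = 0x8.
P3: D(K, 0xF) = 0xA; 0xA ⊕ 0xD = 0x7.
P4: D(K, 0x5) = 0x0; 0x0 ⊕ 0xF = 0xF.
Blocks that differ from the original plaintext: P1, P2.

P1 = 0x2, P2 = 0x8, P3 = 0x7, P4 = 0xF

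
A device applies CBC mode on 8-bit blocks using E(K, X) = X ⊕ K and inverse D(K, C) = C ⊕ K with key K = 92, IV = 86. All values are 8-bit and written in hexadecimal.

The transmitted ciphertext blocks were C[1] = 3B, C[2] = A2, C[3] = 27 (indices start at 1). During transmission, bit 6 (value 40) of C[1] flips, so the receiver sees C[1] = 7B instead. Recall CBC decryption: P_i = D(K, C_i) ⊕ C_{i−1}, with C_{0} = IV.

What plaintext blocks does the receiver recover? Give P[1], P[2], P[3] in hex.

P[1] = 6F, P[2] = 4B, P[3] = 17

Only C[1] changed, to 7B. In CBC, a change in C_i garbles P_i and flips the same bit in P_{i+1}. Decrypting the received ciphertext:
P[1]: D(K, 7B) = E9; E9 ⊕ 86 = 6F.
P[2]: D(K, A2) = 30; 30 ⊕ 7B = 4B.
P[3]: D(K, 27) = B5; B5 ⊕ A2 = 17.
Blocks that differ from the original plaintext: P[1], P[2].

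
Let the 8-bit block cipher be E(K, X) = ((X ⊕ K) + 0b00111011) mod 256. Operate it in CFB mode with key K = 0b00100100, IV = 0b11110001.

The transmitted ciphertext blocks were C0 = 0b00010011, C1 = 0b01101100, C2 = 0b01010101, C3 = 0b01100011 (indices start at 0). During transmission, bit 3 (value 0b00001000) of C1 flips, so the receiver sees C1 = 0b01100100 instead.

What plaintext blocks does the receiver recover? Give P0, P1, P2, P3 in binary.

CFB decryption: P_i = C_i ⊕ E(K, C_{i−1}), with C_{−1} = IV.
Only C1 changed, to 0b01100100. In CFB, a change in C_i flips the same bit in P_i and garbles P_{i+1}. Decrypting the received ciphertext:
P0: E(K, 0b11110001) = 0b00010000; 0b00010011 ⊕ 0b00010000 = 0b00000011.
P1: E(K, 0b00010011) = 0b01110010; 0b01100100 ⊕ 0b01110010 = 0b00010110.
P2: E(K, 0b01100100) = 0b01111011; 0b01010101 ⊕ 0b01111011 = 0b00101110.
P3: E(K, 0b01010101) = 0b10101100; 0b01100011 ⊕ 0b10101100 = 0b11001111.
Blocks that differ from the original plaintext: P1, P2.

P0 = 0b00000011, P1 = 0b00010110, P2 = 0b00101110, P3 = 0b11001111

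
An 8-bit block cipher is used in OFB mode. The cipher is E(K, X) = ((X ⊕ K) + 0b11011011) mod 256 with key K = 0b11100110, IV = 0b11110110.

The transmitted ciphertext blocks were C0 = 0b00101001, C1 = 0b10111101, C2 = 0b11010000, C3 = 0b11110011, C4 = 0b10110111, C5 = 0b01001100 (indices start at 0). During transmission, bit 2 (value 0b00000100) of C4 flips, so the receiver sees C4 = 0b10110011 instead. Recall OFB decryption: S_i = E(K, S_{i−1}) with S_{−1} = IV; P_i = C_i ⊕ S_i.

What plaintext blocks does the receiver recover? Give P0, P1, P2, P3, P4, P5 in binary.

Only C4 changed, to 0b10110011. In OFB, a change in C_i flips the same bit in P_i only; the keystream is unaffected. Decrypting the received ciphertext:
P0: S = E(K, 0b11110110) = 0b11101011; 0b00101001 ⊕ 0b11101011 = 0b11000010.
P1: S = E(K, 0b11101011) = 0b11101000; 0b10111101 ⊕ 0b11101000 = 0b01010101.
P2: S = E(K, 0b11101000) = 0b11101001; 0b11010000 ⊕ 0b11101001 = 0b00111001.
P3: S = E(K, 0b11101001) = 0b11101010; 0b11110011 ⊕ 0b11101010 = 0b00011001.
P4: S = E(K, 0b11101010) = 0b11100111; 0b10110011 ⊕ 0b11100111 = 0b01010100.
P5: S = E(K, 0b11100111) = 0b11011100; 0b01001100 ⊕ 0b11011100 = 0b10010000.
Blocks that differ from the original plaintext: P4.

P0 = 0b11000010, P1 = 0b01010101, P2 = 0b00111001, P3 = 0b00011001, P4 = 0b01010100, P5 = 0b10010000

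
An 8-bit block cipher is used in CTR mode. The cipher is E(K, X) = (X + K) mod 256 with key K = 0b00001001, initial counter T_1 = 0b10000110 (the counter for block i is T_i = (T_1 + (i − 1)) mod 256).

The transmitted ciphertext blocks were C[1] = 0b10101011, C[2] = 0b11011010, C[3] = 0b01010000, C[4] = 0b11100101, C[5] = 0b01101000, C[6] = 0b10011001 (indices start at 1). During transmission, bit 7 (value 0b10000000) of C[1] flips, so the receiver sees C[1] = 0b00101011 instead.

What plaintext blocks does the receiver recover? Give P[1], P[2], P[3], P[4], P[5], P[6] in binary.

CTR decryption: S_i = E(K, T_i) where T_i is the counter for block i; P_i = C_i ⊕ S_i.
Only C[1] changed, to 0b00101011. In CTR, a change in C_i flips the same bit in P_i only; the keystream is unaffected. Decrypting the received ciphertext:
P[1]: T = 0b10000110, S = E(K, T) = 0b10001111; 0b00101011 ⊕ 0b10001111 = 0b10100100.
P[2]: T = 0b10000111, S = E(K, T) = 0b10010000; 0b11011010 ⊕ 0b10010000 = 0b01001010.
P[3]: T = 0b10001000, S = E(K, T) = 0b10010001; 0b01010000 ⊕ 0b10010001 = 0b11000001.
P[4]: T = 0b10001001, S = E(K, T) = 0b10010010; 0b11100101 ⊕ 0b10010010 = 0b01110111.
P[5]: T = 0b10001010, S = E(K, T) = 0b10010011; 0b01101000 ⊕ 0b10010011 = 0b11111011.
P[6]: T = 0b10001011, S = E(K, T) = 0b10010100; 0b10011001 ⊕ 0b10010100 = 0b00001101.
Blocks that differ from the original plaintext: P[1].

P[1] = 0b10100100, P[2] = 0b01001010, P[3] = 0b11000001, P[4] = 0b01110111, P[5] = 0b11111011, P[6] = 0b00001101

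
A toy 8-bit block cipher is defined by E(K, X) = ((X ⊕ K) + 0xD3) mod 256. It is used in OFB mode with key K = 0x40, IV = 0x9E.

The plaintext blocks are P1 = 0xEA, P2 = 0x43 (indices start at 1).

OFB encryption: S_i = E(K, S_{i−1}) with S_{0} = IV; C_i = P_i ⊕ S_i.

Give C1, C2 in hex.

C1: S = E(K, 0x9E) = 0xB1; 0xEA ⊕ 0xB1 = 0x5B.
C2: S = E(K, 0xB1) = 0xC4; 0x43 ⊕ 0xC4 = 0x87.

C1 = 0x5B, C2 = 0x87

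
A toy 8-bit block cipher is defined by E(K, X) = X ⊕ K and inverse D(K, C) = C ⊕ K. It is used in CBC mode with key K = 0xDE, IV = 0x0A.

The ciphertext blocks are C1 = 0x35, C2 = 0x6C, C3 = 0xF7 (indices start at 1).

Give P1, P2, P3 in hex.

CBC decryption: P_i = D(K, C_i) ⊕ C_{i−1}, with C_{0} = IV.
P1: D(K, 0x35) = 0xEB; 0xEB ⊕ 0x0A = 0xE1.
P2: D(K, 0x6C) = 0xB2; 0xB2 ⊕ 0x35 = 0x87.
P3: D(K, 0xF7) = 0x29; 0x29 ⊕ 0x6C = 0x45.

P1 = 0xE1, P2 = 0x87, P3 = 0x45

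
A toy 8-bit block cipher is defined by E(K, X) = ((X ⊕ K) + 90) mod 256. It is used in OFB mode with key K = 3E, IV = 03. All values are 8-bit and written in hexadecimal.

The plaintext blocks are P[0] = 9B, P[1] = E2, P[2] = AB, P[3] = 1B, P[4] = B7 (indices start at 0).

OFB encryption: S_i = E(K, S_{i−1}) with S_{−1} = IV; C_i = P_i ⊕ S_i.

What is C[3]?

C[3] = 18

C[0]: S = E(K, 03) = CD; 9B ⊕ CD = 56.
C[1]: S = E(K, CD) = 83; E2 ⊕ 83 = 61.
C[2]: S = E(K, 83) = 4D; AB ⊕ 4D = E6.
C[3]: S = E(K, 4D) = 03; 1B ⊕ 03 = 18.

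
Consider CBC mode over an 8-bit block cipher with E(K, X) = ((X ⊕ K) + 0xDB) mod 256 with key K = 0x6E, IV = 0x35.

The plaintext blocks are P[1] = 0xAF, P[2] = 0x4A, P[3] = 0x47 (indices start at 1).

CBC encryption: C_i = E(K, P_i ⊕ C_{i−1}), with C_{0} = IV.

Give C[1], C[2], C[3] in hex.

C[1] = 0xCF, C[2] = 0xC6, C[3] = 0xCA

C[1]: P[1] ⊕ 0x35 = 0x9A; E(K, 0x9A) = 0xCF.
C[2]: P[2] ⊕ 0xCF = 0x85; E(K, 0x85) = 0xC6.
C[3]: P[3] ⊕ 0xC6 = 0x81; E(K, 0x81) = 0xCA.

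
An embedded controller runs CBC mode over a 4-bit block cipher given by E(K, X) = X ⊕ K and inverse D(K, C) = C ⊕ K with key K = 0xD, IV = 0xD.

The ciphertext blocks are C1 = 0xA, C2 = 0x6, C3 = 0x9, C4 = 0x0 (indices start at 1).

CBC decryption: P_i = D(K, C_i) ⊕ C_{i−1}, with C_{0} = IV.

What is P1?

P1: D(K, 0xA) = 0x7; 0x7 ⊕ 0xD = 0xA.

P1 = 0xA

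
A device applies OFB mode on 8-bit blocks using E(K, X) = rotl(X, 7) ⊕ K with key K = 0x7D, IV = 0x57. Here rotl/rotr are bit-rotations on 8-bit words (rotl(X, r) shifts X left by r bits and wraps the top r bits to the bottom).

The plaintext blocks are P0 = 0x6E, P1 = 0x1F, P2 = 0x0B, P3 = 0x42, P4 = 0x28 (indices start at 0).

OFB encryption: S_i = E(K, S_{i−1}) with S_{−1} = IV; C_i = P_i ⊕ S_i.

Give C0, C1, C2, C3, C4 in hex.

C0: S = E(K, 0x57) = 0xD6; 0x6E ⊕ 0xD6 = 0xB8.
C1: S = E(K, 0xD6) = 0x16; 0x1F ⊕ 0x16 = 0x09.
C2: S = E(K, 0x16) = 0x76; 0x0B ⊕ 0x76 = 0x7D.
C3: S = E(K, 0x76) = 0x46; 0x42 ⊕ 0x46 = 0x04.
C4: S = E(K, 0x46) = 0x5E; 0x28 ⊕ 0x5E = 0x76.

C0 = 0xB8, C1 = 0x09, C2 = 0x7D, C3 = 0x04, C4 = 0x76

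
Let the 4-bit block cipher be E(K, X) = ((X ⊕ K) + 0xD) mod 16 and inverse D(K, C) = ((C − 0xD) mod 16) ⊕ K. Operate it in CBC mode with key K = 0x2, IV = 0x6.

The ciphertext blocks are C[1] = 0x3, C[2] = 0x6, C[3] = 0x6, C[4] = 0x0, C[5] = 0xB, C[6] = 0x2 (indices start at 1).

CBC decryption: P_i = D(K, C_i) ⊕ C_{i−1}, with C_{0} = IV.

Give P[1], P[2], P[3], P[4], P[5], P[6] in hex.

P[1] = 0x2, P[2] = 0x8, P[3] = 0xD, P[4] = 0x7, P[5] = 0xC, P[6] = 0xC

P[1]: D(K, 0x3) = 0x4; 0x4 ⊕ 0x6 = 0x2.
P[2]: D(K, 0x6) = 0xB; 0xB ⊕ 0x3 = 0x8.
P[3]: D(K, 0x6) = 0xB; 0xB ⊕ 0x6 = 0xD.
P[4]: D(K, 0x0) = 0x1; 0x1 ⊕ 0x6 = 0x7.
P[5]: D(K, 0xB) = 0xC; 0xC ⊕ 0x0 = 0xC.
P[6]: D(K, 0x2) = 0x7; 0x7 ⊕ 0xB = 0xC.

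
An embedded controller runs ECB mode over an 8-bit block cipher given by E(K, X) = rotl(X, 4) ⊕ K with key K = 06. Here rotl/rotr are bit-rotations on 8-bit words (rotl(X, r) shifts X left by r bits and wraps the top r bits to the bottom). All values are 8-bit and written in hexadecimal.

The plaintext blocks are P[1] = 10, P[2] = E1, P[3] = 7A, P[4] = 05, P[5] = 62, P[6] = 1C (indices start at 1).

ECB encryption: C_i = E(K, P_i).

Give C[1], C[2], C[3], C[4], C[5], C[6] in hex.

C[1]: E(K, 10) = 07.
C[2]: E(K, E1) = 18.
C[3]: E(K, 7A) = A1.
C[4]: E(K, 05) = 56.
C[5]: E(K, 62) = 20.
C[6]: E(K, 1C) = C7.

C[1] = 07, C[2] = 18, C[3] = A1, C[4] = 56, C[5] = 20, C[6] = C7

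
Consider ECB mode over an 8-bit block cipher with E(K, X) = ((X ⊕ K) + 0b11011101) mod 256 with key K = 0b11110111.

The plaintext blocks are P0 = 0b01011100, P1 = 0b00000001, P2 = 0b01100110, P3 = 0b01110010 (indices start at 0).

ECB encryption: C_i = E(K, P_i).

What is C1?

C1: E(K, 0b00000001) = 0b11010011.

C1 = 0b11010011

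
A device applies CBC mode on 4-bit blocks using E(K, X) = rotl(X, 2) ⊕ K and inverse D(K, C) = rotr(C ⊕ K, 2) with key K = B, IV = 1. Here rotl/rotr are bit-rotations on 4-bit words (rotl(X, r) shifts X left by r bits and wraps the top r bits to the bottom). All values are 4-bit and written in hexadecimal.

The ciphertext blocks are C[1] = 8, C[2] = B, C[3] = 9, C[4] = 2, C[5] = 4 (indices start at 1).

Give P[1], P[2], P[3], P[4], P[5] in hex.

P[1] = D, P[2] = 8, P[3] = 3, P[4] = F, P[5] = D

CBC decryption: P_i = D(K, C_i) ⊕ C_{i−1}, with C_{0} = IV.
P[1]: D(K, 8) = C; C ⊕ 1 = D.
P[2]: D(K, B) = 0; 0 ⊕ 8 = 8.
P[3]: D(K, 9) = 8; 8 ⊕ B = 3.
P[4]: D(K, 2) = 6; 6 ⊕ 9 = F.
P[5]: D(K, 4) = F; F ⊕ 2 = D.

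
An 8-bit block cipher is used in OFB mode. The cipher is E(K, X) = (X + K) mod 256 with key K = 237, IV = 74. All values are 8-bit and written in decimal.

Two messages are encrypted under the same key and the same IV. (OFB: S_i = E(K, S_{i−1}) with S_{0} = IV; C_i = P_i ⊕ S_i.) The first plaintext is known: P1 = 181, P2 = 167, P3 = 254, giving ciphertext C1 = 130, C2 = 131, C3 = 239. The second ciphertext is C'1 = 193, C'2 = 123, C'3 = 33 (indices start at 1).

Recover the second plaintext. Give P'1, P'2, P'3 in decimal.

In OFB with a reused IV, both messages share the same keystream S_i, so C_i ⊕ C'_i = P_i ⊕ P'_i and thus P'_i = P_i ⊕ C_i ⊕ C'_i.
P'1: 181 ⊕ 130 ⊕ 193 = 246.
P'2: 167 ⊕ 131 ⊕ 123 = 95.
P'3: 254 ⊕ 239 ⊕ 33 = 48.

P'1 = 246, P'2 = 95, P'3 = 48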